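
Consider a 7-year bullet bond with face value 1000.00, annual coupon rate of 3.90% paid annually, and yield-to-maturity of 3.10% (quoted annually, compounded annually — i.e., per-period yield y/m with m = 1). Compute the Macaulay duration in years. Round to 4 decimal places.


Answer: Macaulay duration = 6.2800 years

Derivation:
Coupon per period c = face * coupon_rate / m = 39.000000
Periods per year m = 1; per-period yield y/m = 0.031000
Number of cashflows N = 7
Cashflows (t years, CF_t, discount factor 1/(1+y/m)^(m*t), PV):
  t = 1.0000: CF_t = 39.000000, DF = 0.969932, PV = 37.827352
  t = 2.0000: CF_t = 39.000000, DF = 0.940768, PV = 36.689963
  t = 3.0000: CF_t = 39.000000, DF = 0.912481, PV = 35.586773
  t = 4.0000: CF_t = 39.000000, DF = 0.885045, PV = 34.516754
  t = 5.0000: CF_t = 39.000000, DF = 0.858434, PV = 33.478908
  t = 6.0000: CF_t = 39.000000, DF = 0.832622, PV = 32.472267
  t = 7.0000: CF_t = 1039.000000, DF = 0.807587, PV = 839.082939
Price P = sum_t PV_t = 1049.654956
Macaulay numerator sum_t t * PV_t:
  t * PV_t at t = 1.0000: 37.827352
  t * PV_t at t = 2.0000: 73.379926
  t * PV_t at t = 3.0000: 106.760320
  t * PV_t at t = 4.0000: 138.067016
  t * PV_t at t = 5.0000: 167.394539
  t * PV_t at t = 6.0000: 194.833605
  t * PV_t at t = 7.0000: 5873.580571
Macaulay duration D = (sum_t t * PV_t) / P = 6591.843328 / 1049.654956 = 6.280010


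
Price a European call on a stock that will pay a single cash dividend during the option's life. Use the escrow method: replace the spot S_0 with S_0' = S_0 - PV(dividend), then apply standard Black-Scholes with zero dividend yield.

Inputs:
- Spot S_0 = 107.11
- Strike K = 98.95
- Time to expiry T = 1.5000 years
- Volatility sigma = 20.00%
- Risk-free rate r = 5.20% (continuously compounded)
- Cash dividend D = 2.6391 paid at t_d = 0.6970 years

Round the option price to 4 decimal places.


Answer: Price = 17.4466

Derivation:
PV(D) = D * exp(-r * t_d) = 2.6391 * 0.96440495 = 2.54516110
S_0' = S_0 - PV(D) = 107.1100 - 2.54516110 = 104.56483890
d1 = (ln(S_0'/K) + (r + sigma^2/2)*T) / (sigma*sqrt(T)) = 0.66623131
d2 = d1 - sigma*sqrt(T) = 0.42128233
exp(-rT) = 0.92496443
N(d1) = 0.74736837; N(d2) = 0.66322553
C = S_0' * N(d1) - K * exp(-rT) * N(d2) = 104.56483890 * 0.74736837 - 98.9500 * 0.92496443 * 0.66322553 = 17.4466


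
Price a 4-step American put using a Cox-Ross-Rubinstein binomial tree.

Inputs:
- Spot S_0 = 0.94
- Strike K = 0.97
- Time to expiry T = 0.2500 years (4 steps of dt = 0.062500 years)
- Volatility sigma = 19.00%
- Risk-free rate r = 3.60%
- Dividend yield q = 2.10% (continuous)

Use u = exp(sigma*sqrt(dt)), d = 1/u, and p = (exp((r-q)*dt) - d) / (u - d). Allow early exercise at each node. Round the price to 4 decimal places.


dt = T/N = 0.062500
u = exp(sigma*sqrt(dt)) = 1.048646; d = 1/u = 0.953610
p = (exp((r-q)*dt) - d) / (u - d) = 0.497997
Discount per step: exp(-r*dt) = 0.997753
Stock lattice S(k, i) with i counting down-moves:
  k=0: S(0,0) = 0.9400
  k=1: S(1,0) = 0.9857; S(1,1) = 0.8964
  k=2: S(2,0) = 1.0337; S(2,1) = 0.9400; S(2,2) = 0.8548
  k=3: S(3,0) = 1.0840; S(3,1) = 0.9857; S(3,2) = 0.8964; S(3,3) = 0.8152
  k=4: S(4,0) = 1.1367; S(4,1) = 1.0337; S(4,2) = 0.9400; S(4,3) = 0.8548; S(4,4) = 0.7773
Terminal payoffs V(N, i) = max(K - S_T, 0):
  V(4,0) = 0.000000; V(4,1) = 0.000000; V(4,2) = 0.030000; V(4,3) = 0.115189; V(4,4) = 0.192658
Backward induction: V(k, i) = exp(-r*dt) * [p * V(k+1, i) + (1-p) * V(k+1, i+1)]; then take max(V_cont, immediate exercise) for American.
  V(3,0) = exp(-r*dt) * [p*0.000000 + (1-p)*0.000000] = 0.000000; exercise = 0.000000; V(3,0) = max -> 0.000000
  V(3,1) = exp(-r*dt) * [p*0.000000 + (1-p)*0.030000] = 0.015026; exercise = 0.000000; V(3,1) = max -> 0.015026
  V(3,2) = exp(-r*dt) * [p*0.030000 + (1-p)*0.115189] = 0.072602; exercise = 0.073606; V(3,2) = max -> 0.073606
  V(3,3) = exp(-r*dt) * [p*0.115189 + (1-p)*0.192658] = 0.153733; exercise = 0.154844; V(3,3) = max -> 0.154844
  V(2,0) = exp(-r*dt) * [p*0.000000 + (1-p)*0.015026] = 0.007526; exercise = 0.000000; V(2,0) = max -> 0.007526
  V(2,1) = exp(-r*dt) * [p*0.015026 + (1-p)*0.073606] = 0.044334; exercise = 0.030000; V(2,1) = max -> 0.044334
  V(2,2) = exp(-r*dt) * [p*0.073606 + (1-p)*0.154844] = 0.114131; exercise = 0.115189; V(2,2) = max -> 0.115189
  V(1,0) = exp(-r*dt) * [p*0.007526 + (1-p)*0.044334] = 0.025945; exercise = 0.000000; V(1,0) = max -> 0.025945
  V(1,1) = exp(-r*dt) * [p*0.044334 + (1-p)*0.115189] = 0.079724; exercise = 0.073606; V(1,1) = max -> 0.079724
  V(0,0) = exp(-r*dt) * [p*0.025945 + (1-p)*0.079724] = 0.052823; exercise = 0.030000; V(0,0) = max -> 0.052823

Answer: Price = V(0,0) = 0.0528


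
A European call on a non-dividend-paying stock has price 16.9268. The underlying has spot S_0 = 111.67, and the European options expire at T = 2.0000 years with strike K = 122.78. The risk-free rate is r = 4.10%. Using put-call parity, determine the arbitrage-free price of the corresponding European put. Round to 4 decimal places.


Put-call parity: C - P = S_0 * exp(-qT) - K * exp(-rT).
S_0 * exp(-qT) = 111.6700 * 1.00000000 = 111.67000000
K * exp(-rT) = 122.7800 * 0.92127196 = 113.11377109
P = C - S*exp(-qT) + K*exp(-rT)
P = 16.9268 - 111.67000000 + 113.11377109 = 18.3706

Answer: Put price = 18.3706


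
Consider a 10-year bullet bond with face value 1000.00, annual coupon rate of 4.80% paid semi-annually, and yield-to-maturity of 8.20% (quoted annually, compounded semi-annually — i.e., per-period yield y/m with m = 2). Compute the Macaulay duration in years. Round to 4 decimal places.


Answer: Macaulay duration = 7.7311 years

Derivation:
Coupon per period c = face * coupon_rate / m = 24.000000
Periods per year m = 2; per-period yield y/m = 0.041000
Number of cashflows N = 20
Cashflows (t years, CF_t, discount factor 1/(1+y/m)^(m*t), PV):
  t = 0.5000: CF_t = 24.000000, DF = 0.960615, PV = 23.054755
  t = 1.0000: CF_t = 24.000000, DF = 0.922781, PV = 22.146739
  t = 1.5000: CF_t = 24.000000, DF = 0.886437, PV = 21.274485
  t = 2.0000: CF_t = 24.000000, DF = 0.851524, PV = 20.436585
  t = 2.5000: CF_t = 24.000000, DF = 0.817987, PV = 19.631686
  t = 3.0000: CF_t = 24.000000, DF = 0.785770, PV = 18.858488
  t = 3.5000: CF_t = 24.000000, DF = 0.754823, PV = 18.115742
  t = 4.0000: CF_t = 24.000000, DF = 0.725094, PV = 17.402250
  t = 4.5000: CF_t = 24.000000, DF = 0.696536, PV = 16.716859
  t = 5.0000: CF_t = 24.000000, DF = 0.669103, PV = 16.058462
  t = 5.5000: CF_t = 24.000000, DF = 0.642750, PV = 15.425996
  t = 6.0000: CF_t = 24.000000, DF = 0.617435, PV = 14.818440
  t = 6.5000: CF_t = 24.000000, DF = 0.593117, PV = 14.234813
  t = 7.0000: CF_t = 24.000000, DF = 0.569757, PV = 13.674172
  t = 7.5000: CF_t = 24.000000, DF = 0.547317, PV = 13.135612
  t = 8.0000: CF_t = 24.000000, DF = 0.525761, PV = 12.618263
  t = 8.5000: CF_t = 24.000000, DF = 0.505054, PV = 12.121290
  t = 9.0000: CF_t = 24.000000, DF = 0.485162, PV = 11.643890
  t = 9.5000: CF_t = 24.000000, DF = 0.466054, PV = 11.185293
  t = 10.0000: CF_t = 1024.000000, DF = 0.447698, PV = 458.443022
Price P = sum_t PV_t = 770.996841
Macaulay numerator sum_t t * PV_t:
  t * PV_t at t = 0.5000: 11.527378
  t * PV_t at t = 1.0000: 22.146739
  t * PV_t at t = 1.5000: 31.911727
  t * PV_t at t = 2.0000: 40.873170
  t * PV_t at t = 2.5000: 49.079214
  t * PV_t at t = 3.0000: 56.575463
  t * PV_t at t = 3.5000: 63.405098
  t * PV_t at t = 4.0000: 69.609000
  t * PV_t at t = 4.5000: 75.225865
  t * PV_t at t = 5.0000: 80.292310
  t * PV_t at t = 5.5000: 84.842979
  t * PV_t at t = 6.0000: 88.910640
  t * PV_t at t = 6.5000: 92.526283
  t * PV_t at t = 7.0000: 95.719202
  t * PV_t at t = 7.5000: 98.517087
  t * PV_t at t = 8.0000: 100.946103
  t * PV_t at t = 8.5000: 103.030965
  t * PV_t at t = 9.0000: 104.795014
  t * PV_t at t = 9.5000: 106.260287
  t * PV_t at t = 10.0000: 4584.430217
Macaulay duration D = (sum_t t * PV_t) / P = 5960.624741 / 770.996841 = 7.731062


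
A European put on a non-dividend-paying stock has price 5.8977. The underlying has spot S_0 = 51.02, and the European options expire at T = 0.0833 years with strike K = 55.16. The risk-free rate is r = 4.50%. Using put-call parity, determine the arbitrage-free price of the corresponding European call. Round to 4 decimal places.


Answer: Call price = 1.9641

Derivation:
Put-call parity: C - P = S_0 * exp(-qT) - K * exp(-rT).
S_0 * exp(-qT) = 51.0200 * 1.00000000 = 51.02000000
K * exp(-rT) = 55.1600 * 0.99625852 = 54.95361979
C = P + S*exp(-qT) - K*exp(-rT)
C = 5.8977 + 51.02000000 - 54.95361979 = 1.9641


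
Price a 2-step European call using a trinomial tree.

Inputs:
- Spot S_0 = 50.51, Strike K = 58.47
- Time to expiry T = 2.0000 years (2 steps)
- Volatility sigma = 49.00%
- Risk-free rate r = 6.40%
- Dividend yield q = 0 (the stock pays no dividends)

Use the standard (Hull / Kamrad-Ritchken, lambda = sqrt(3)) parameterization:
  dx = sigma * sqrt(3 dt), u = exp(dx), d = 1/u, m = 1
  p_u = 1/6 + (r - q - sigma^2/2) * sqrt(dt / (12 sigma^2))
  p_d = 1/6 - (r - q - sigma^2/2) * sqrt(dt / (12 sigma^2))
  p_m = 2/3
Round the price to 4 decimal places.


dt = T/N = 1.000000; dx = sigma*sqrt(3*dt) = 0.848705
u = exp(dx) = 2.336619; d = 1/u = 0.427969
p_u = 0.133646, p_m = 0.666667, p_d = 0.199688
Discount per step: exp(-r*dt) = 0.938005
Stock lattice S(k, j) with j the centered position index:
  k=0: S(0,+0) = 50.5100
  k=1: S(1,-1) = 21.6167; S(1,+0) = 50.5100; S(1,+1) = 118.0226
  k=2: S(2,-2) = 9.2513; S(2,-1) = 21.6167; S(2,+0) = 50.5100; S(2,+1) = 118.0226; S(2,+2) = 275.7738
Terminal payoffs V(N, j) = max(S_T - K, 0):
  V(2,-2) = 0.000000; V(2,-1) = 0.000000; V(2,+0) = 0.000000; V(2,+1) = 59.552612; V(2,+2) = 217.303845
Backward induction: V(k, j) = exp(-r*dt) * [p_u * V(k+1, j+1) + p_m * V(k+1, j) + p_d * V(k+1, j-1)]
  V(1,-1) = exp(-r*dt) * [p_u*0.000000 + p_m*0.000000 + p_d*0.000000] = 0.000000
  V(1,+0) = exp(-r*dt) * [p_u*59.552612 + p_m*0.000000 + p_d*0.000000] = 7.465539
  V(1,+1) = exp(-r*dt) * [p_u*217.303845 + p_m*59.552612 + p_d*0.000000] = 64.481728
  V(0,+0) = exp(-r*dt) * [p_u*64.481728 + p_m*7.465539 + p_d*0.000000] = 12.751930

Answer: Price = V(0,0) = 12.7519


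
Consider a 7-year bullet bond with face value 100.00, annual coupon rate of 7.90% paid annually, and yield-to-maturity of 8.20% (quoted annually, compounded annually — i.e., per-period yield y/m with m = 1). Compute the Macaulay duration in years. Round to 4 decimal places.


Answer: Macaulay duration = 5.6250 years

Derivation:
Coupon per period c = face * coupon_rate / m = 7.900000
Periods per year m = 1; per-period yield y/m = 0.082000
Number of cashflows N = 7
Cashflows (t years, CF_t, discount factor 1/(1+y/m)^(m*t), PV):
  t = 1.0000: CF_t = 7.900000, DF = 0.924214, PV = 7.301294
  t = 2.0000: CF_t = 7.900000, DF = 0.854172, PV = 6.747961
  t = 3.0000: CF_t = 7.900000, DF = 0.789438, PV = 6.236563
  t = 4.0000: CF_t = 7.900000, DF = 0.729610, PV = 5.763921
  t = 5.0000: CF_t = 7.900000, DF = 0.674316, PV = 5.327099
  t = 6.0000: CF_t = 7.900000, DF = 0.623213, PV = 4.923382
  t = 7.0000: CF_t = 107.900000, DF = 0.575982, PV = 62.148495
Price P = sum_t PV_t = 98.448716
Macaulay numerator sum_t t * PV_t:
  t * PV_t at t = 1.0000: 7.301294
  t * PV_t at t = 2.0000: 13.495922
  t * PV_t at t = 3.0000: 18.709689
  t * PV_t at t = 4.0000: 23.055686
  t * PV_t at t = 5.0000: 26.635496
  t * PV_t at t = 6.0000: 29.540292
  t * PV_t at t = 7.0000: 435.039468
Macaulay duration D = (sum_t t * PV_t) / P = 553.777846 / 98.448716 = 5.625039


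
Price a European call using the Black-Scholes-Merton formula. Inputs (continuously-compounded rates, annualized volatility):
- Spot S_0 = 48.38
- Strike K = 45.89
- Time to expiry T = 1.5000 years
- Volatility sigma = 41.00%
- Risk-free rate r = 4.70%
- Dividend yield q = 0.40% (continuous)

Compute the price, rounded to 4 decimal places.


Answer: Price = 11.9074

Derivation:
d1 = (ln(S/K) + (r - q + 0.5*sigma^2) * T) / (sigma * sqrt(T)) = 0.48474860
d2 = d1 - sigma * sqrt(T) = -0.01739680
exp(-rT) = 0.93192774; exp(-qT) = 0.99401796
C = S_0 * exp(-qT) * N(d1) - K * exp(-rT) * N(d2)
N(d1) = 0.68607266; N(d2) = 0.49306003
C = 48.3800 * 0.99401796 * 0.68607266 - 45.8900 * 0.93192774 * 0.49306003 = 11.9074


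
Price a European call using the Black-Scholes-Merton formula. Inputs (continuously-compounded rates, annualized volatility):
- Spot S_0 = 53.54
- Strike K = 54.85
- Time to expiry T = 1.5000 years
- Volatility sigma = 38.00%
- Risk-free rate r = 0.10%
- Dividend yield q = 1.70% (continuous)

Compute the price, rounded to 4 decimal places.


d1 = (ln(S/K) + (r - q + 0.5*sigma^2) * T) / (sigma * sqrt(T)) = 0.12919308
d2 = d1 - sigma * sqrt(T) = -0.33620998
exp(-rT) = 0.99850112; exp(-qT) = 0.97482238
C = S_0 * exp(-qT) * N(d1) - K * exp(-rT) * N(d2)
N(d1) = 0.55139756; N(d2) = 0.36835627
C = 53.5400 * 0.97482238 * 0.55139756 - 54.8500 * 0.99850112 * 0.36835627 = 8.6045

Answer: Price = 8.6045


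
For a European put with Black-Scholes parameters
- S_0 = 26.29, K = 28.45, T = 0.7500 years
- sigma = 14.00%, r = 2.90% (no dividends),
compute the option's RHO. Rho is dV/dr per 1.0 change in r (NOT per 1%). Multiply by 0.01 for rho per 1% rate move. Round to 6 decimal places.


Answer: Rho = -14.673406

Derivation:
d1 = -0.4112344050; d2 = -0.5324779615
phi(d1) = 0.3665957997; exp(-qT) = 1.0000000000; exp(-rT) = 0.9784848257
N(-d2) = 0.7028024992
Rho = -K*T*exp(-rT)*N(-d2) = -28.4500 * 0.7500 * 0.9784848257 * 0.7028024992 = -14.673406


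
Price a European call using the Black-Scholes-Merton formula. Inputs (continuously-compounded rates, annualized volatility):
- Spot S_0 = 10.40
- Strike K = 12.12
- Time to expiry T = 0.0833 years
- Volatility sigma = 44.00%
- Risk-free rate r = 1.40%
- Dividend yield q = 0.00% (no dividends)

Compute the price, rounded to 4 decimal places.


d1 = (ln(S/K) + (r - q + 0.5*sigma^2) * T) / (sigma * sqrt(T)) = -1.13252746
d2 = d1 - sigma * sqrt(T) = -1.25951911
exp(-rT) = 0.99883448; exp(-qT) = 1.00000000
C = S_0 * exp(-qT) * N(d1) - K * exp(-rT) * N(d2)
N(d1) = 0.12870637; N(d2) = 0.10392145
C = 10.4000 * 1.00000000 * 0.12870637 - 12.1200 * 0.99883448 * 0.10392145 = 0.0805

Answer: Price = 0.0805


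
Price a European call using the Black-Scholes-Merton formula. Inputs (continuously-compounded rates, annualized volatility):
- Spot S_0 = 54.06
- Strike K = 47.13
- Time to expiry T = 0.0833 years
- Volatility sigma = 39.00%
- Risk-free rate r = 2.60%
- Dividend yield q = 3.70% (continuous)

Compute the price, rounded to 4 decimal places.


d1 = (ln(S/K) + (r - q + 0.5*sigma^2) * T) / (sigma * sqrt(T)) = 1.26690185
d2 = d1 - sigma * sqrt(T) = 1.15434107
exp(-rT) = 0.99783654; exp(-qT) = 0.99692264
C = S_0 * exp(-qT) * N(d1) - K * exp(-rT) * N(d2)
N(d1) = 0.89740481; N(d2) = 0.87581982
C = 54.0600 * 0.99692264 * 0.89740481 - 47.1300 * 0.99783654 * 0.87581982 = 7.1763

Answer: Price = 7.1763


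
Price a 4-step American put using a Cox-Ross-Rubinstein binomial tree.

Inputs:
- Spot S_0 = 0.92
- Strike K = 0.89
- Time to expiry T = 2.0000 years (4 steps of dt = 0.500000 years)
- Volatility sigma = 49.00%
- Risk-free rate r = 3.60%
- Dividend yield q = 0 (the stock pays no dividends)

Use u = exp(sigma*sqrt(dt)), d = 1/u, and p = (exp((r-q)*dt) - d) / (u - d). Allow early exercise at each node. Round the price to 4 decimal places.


dt = T/N = 0.500000
u = exp(sigma*sqrt(dt)) = 1.414084; d = 1/u = 0.707171
p = (exp((r-q)*dt) - d) / (u - d) = 0.439929
Discount per step: exp(-r*dt) = 0.982161
Stock lattice S(k, i) with i counting down-moves:
  k=0: S(0,0) = 0.9200
  k=1: S(1,0) = 1.3010; S(1,1) = 0.6506
  k=2: S(2,0) = 1.8397; S(2,1) = 0.9200; S(2,2) = 0.4601
  k=3: S(3,0) = 2.6014; S(3,1) = 1.3010; S(3,2) = 0.6506; S(3,3) = 0.3254
  k=4: S(4,0) = 3.6787; S(4,1) = 1.8397; S(4,2) = 0.9200; S(4,3) = 0.4601; S(4,4) = 0.2301
Terminal payoffs V(N, i) = max(K - S_T, 0):
  V(4,0) = 0.000000; V(4,1) = 0.000000; V(4,2) = 0.000000; V(4,3) = 0.429916; V(4,4) = 0.659916
Backward induction: V(k, i) = exp(-r*dt) * [p * V(k+1, i) + (1-p) * V(k+1, i+1)]; then take max(V_cont, immediate exercise) for American.
  V(3,0) = exp(-r*dt) * [p*0.000000 + (1-p)*0.000000] = 0.000000; exercise = 0.000000; V(3,0) = max -> 0.000000
  V(3,1) = exp(-r*dt) * [p*0.000000 + (1-p)*0.000000] = 0.000000; exercise = 0.000000; V(3,1) = max -> 0.000000
  V(3,2) = exp(-r*dt) * [p*0.000000 + (1-p)*0.429916] = 0.236488; exercise = 0.239402; V(3,2) = max -> 0.239402
  V(3,3) = exp(-r*dt) * [p*0.429916 + (1-p)*0.659916] = 0.548765; exercise = 0.564642; V(3,3) = max -> 0.564642
  V(2,0) = exp(-r*dt) * [p*0.000000 + (1-p)*0.000000] = 0.000000; exercise = 0.000000; V(2,0) = max -> 0.000000
  V(2,1) = exp(-r*dt) * [p*0.000000 + (1-p)*0.239402] = 0.131690; exercise = 0.000000; V(2,1) = max -> 0.131690
  V(2,2) = exp(-r*dt) * [p*0.239402 + (1-p)*0.564642] = 0.414039; exercise = 0.429916; V(2,2) = max -> 0.429916
  V(1,0) = exp(-r*dt) * [p*0.000000 + (1-p)*0.131690] = 0.072440; exercise = 0.000000; V(1,0) = max -> 0.072440
  V(1,1) = exp(-r*dt) * [p*0.131690 + (1-p)*0.429916] = 0.293389; exercise = 0.239402; V(1,1) = max -> 0.293389
  V(0,0) = exp(-r*dt) * [p*0.072440 + (1-p)*0.293389] = 0.192687; exercise = 0.000000; V(0,0) = max -> 0.192687

Answer: Price = V(0,0) = 0.1927


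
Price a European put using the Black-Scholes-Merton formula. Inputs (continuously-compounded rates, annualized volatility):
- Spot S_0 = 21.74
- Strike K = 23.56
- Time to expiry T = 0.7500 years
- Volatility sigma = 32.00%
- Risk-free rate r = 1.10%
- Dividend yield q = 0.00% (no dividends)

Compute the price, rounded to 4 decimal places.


d1 = (ln(S/K) + (r - q + 0.5*sigma^2) * T) / (sigma * sqrt(T)) = -0.12177211
d2 = d1 - sigma * sqrt(T) = -0.39890024
exp(-rT) = 0.99178394; exp(-qT) = 1.00000000
P = K * exp(-rT) * N(-d2) - S_0 * exp(-qT) * N(-d1)
N(-d1) = 0.54846025; N(-d2) = 0.65501664
P = 23.5600 * 0.99178394 * 0.65501664 - 21.7400 * 1.00000000 * 0.54846025 = 3.3819

Answer: Price = 3.3819


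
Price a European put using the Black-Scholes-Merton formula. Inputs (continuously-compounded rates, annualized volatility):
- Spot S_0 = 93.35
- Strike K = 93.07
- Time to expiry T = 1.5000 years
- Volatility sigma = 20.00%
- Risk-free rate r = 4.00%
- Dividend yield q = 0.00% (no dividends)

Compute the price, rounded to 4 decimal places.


Answer: Price = 6.2603

Derivation:
d1 = (ln(S/K) + (r - q + 0.5*sigma^2) * T) / (sigma * sqrt(T)) = 0.37968712
d2 = d1 - sigma * sqrt(T) = 0.13473815
exp(-rT) = 0.94176453; exp(-qT) = 1.00000000
P = K * exp(-rT) * N(-d2) - S_0 * exp(-qT) * N(-d1)
N(-d1) = 0.35208884; N(-d2) = 0.44640945
P = 93.0700 * 0.94176453 * 0.44640945 - 93.3500 * 1.00000000 * 0.35208884 = 6.2603


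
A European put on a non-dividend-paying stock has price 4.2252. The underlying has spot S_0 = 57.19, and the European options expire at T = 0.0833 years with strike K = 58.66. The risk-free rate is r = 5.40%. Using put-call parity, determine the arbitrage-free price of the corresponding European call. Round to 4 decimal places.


Answer: Call price = 3.0185

Derivation:
Put-call parity: C - P = S_0 * exp(-qT) - K * exp(-rT).
S_0 * exp(-qT) = 57.1900 * 1.00000000 = 57.19000000
K * exp(-rT) = 58.6600 * 0.99551190 = 58.39672816
C = P + S*exp(-qT) - K*exp(-rT)
C = 4.2252 + 57.19000000 - 58.39672816 = 3.0185


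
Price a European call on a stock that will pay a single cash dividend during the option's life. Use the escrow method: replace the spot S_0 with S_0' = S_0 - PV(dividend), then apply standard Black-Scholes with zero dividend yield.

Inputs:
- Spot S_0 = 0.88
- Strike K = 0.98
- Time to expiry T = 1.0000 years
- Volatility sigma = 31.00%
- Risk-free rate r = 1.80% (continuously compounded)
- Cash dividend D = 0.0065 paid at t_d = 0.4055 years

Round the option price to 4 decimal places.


PV(D) = D * exp(-r * t_d) = 0.0065 * 0.99272757 = 0.00645273
S_0' = S_0 - PV(D) = 0.8800 - 0.00645273 = 0.87354727
d1 = (ln(S_0'/K) + (r + sigma^2/2)*T) / (sigma*sqrt(T)) = -0.15787202
d2 = d1 - sigma*sqrt(T) = -0.46787202
exp(-rT) = 0.98216103
N(d1) = 0.43727882; N(d2) = 0.31993806
C = S_0' * N(d1) - K * exp(-rT) * N(d2) = 0.87354727 * 0.43727882 - 0.9800 * 0.98216103 * 0.31993806 = 0.0740

Answer: Price = 0.0740


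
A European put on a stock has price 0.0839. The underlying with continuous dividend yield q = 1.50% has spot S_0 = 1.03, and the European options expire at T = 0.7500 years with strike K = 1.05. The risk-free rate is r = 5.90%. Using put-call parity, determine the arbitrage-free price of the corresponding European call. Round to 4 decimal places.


Put-call parity: C - P = S_0 * exp(-qT) - K * exp(-rT).
S_0 * exp(-qT) = 1.0300 * 0.98881304 = 1.01847744
K * exp(-rT) = 1.0500 * 0.95671475 = 1.00455049
C = P + S*exp(-qT) - K*exp(-rT)
C = 0.0839 + 1.01847744 - 1.00455049 = 0.0978

Answer: Call price = 0.0978


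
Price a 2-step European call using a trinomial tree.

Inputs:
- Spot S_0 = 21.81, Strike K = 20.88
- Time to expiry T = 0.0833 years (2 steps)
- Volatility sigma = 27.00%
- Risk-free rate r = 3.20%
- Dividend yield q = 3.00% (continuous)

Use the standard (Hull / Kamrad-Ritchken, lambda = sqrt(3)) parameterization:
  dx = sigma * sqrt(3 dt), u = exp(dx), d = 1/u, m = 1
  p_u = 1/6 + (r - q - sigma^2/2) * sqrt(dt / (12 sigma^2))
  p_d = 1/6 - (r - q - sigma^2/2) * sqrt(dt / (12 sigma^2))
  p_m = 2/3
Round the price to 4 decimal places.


dt = T/N = 0.041650; dx = sigma*sqrt(3*dt) = 0.095440
u = exp(dx) = 1.100143; d = 1/u = 0.908973
p_u = 0.159150, p_m = 0.666667, p_d = 0.174184
Discount per step: exp(-r*dt) = 0.998668
Stock lattice S(k, j) with j the centered position index:
  k=0: S(0,+0) = 21.8100
  k=1: S(1,-1) = 19.8247; S(1,+0) = 21.8100; S(1,+1) = 23.9941
  k=2: S(2,-2) = 18.0201; S(2,-1) = 19.8247; S(2,+0) = 21.8100; S(2,+1) = 23.9941; S(2,+2) = 26.3970
Terminal payoffs V(N, j) = max(S_T - K, 0):
  V(2,-2) = 0.000000; V(2,-1) = 0.000000; V(2,+0) = 0.930000; V(2,+1) = 3.114122; V(2,+2) = 5.516970
Backward induction: V(k, j) = exp(-r*dt) * [p_u * V(k+1, j+1) + p_m * V(k+1, j) + p_d * V(k+1, j-1)]
  V(1,-1) = exp(-r*dt) * [p_u*0.930000 + p_m*0.000000 + p_d*0.000000] = 0.147812
  V(1,+0) = exp(-r*dt) * [p_u*3.114122 + p_m*0.930000 + p_d*0.000000] = 1.114126
  V(1,+1) = exp(-r*dt) * [p_u*5.516970 + p_m*3.114122 + p_d*0.930000] = 3.111946
  V(0,+0) = exp(-r*dt) * [p_u*3.111946 + p_m*1.114126 + p_d*0.147812] = 1.262079

Answer: Price = V(0,0) = 1.2621


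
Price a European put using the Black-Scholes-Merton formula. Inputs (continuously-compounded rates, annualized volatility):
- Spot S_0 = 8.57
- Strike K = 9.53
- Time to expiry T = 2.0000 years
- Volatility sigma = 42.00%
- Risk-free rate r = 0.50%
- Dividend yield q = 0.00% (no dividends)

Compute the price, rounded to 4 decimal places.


Answer: Price = 2.5616

Derivation:
d1 = (ln(S/K) + (r - q + 0.5*sigma^2) * T) / (sigma * sqrt(T)) = 0.13506247
d2 = d1 - sigma * sqrt(T) = -0.45890723
exp(-rT) = 0.99004983; exp(-qT) = 1.00000000
P = K * exp(-rT) * N(-d2) - S_0 * exp(-qT) * N(-d1)
N(-d1) = 0.44628124; N(-d2) = 0.67684960
P = 9.5300 * 0.99004983 * 0.67684960 - 8.5700 * 1.00000000 * 0.44628124 = 2.5616


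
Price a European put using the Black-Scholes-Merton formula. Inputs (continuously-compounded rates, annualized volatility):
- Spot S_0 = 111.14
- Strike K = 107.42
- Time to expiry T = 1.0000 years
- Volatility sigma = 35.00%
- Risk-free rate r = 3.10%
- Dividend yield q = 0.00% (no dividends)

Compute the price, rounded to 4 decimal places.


Answer: Price = 11.7087

Derivation:
d1 = (ln(S/K) + (r - q + 0.5*sigma^2) * T) / (sigma * sqrt(T)) = 0.36084081
d2 = d1 - sigma * sqrt(T) = 0.01084081
exp(-rT) = 0.96947557; exp(-qT) = 1.00000000
P = K * exp(-rT) * N(-d2) - S_0 * exp(-qT) * N(-d1)
N(-d1) = 0.35910923; N(-d2) = 0.49567523
P = 107.4200 * 0.96947557 * 0.49567523 - 111.1400 * 1.00000000 * 0.35910923 = 11.7087


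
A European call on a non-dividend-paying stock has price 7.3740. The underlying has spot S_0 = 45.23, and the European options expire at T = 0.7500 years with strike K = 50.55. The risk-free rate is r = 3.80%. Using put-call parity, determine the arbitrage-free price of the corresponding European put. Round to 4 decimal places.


Put-call parity: C - P = S_0 * exp(-qT) - K * exp(-rT).
S_0 * exp(-qT) = 45.2300 * 1.00000000 = 45.23000000
K * exp(-rT) = 50.5500 * 0.97190229 = 49.12966097
P = C - S*exp(-qT) + K*exp(-rT)
P = 7.3740 - 45.23000000 + 49.12966097 = 11.2737

Answer: Put price = 11.2737


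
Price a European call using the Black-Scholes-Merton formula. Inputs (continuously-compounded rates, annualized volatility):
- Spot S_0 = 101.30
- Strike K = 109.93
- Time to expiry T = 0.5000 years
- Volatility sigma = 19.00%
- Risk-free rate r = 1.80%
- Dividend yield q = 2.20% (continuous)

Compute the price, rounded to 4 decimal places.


d1 = (ln(S/K) + (r - q + 0.5*sigma^2) * T) / (sigma * sqrt(T)) = -0.55625030
d2 = d1 - sigma * sqrt(T) = -0.69060059
exp(-rT) = 0.99104038; exp(-qT) = 0.98906028
C = S_0 * exp(-qT) * N(d1) - K * exp(-rT) * N(d2)
N(d1) = 0.28901988; N(d2) = 0.24490829
C = 101.3000 * 0.98906028 * 0.28901988 - 109.9300 * 0.99104038 * 0.24490829 = 2.2759

Answer: Price = 2.2759


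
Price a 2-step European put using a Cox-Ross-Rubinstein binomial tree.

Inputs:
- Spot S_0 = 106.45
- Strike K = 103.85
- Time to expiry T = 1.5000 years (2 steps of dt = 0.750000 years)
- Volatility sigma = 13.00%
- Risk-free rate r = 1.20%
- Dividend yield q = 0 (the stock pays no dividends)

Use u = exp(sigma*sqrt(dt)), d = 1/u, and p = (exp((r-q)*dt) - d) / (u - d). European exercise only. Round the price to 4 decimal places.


dt = T/N = 0.750000
u = exp(sigma*sqrt(dt)) = 1.119165; d = 1/u = 0.893523
p = (exp((r-q)*dt) - d) / (u - d) = 0.511950
Discount per step: exp(-r*dt) = 0.991040
Stock lattice S(k, i) with i counting down-moves:
  k=0: S(0,0) = 106.4500
  k=1: S(1,0) = 119.1352; S(1,1) = 95.1155
  k=2: S(2,0) = 133.3320; S(2,1) = 106.4500; S(2,2) = 84.9879
Terminal payoffs V(N, i) = max(K - S_T, 0):
  V(2,0) = 0.000000; V(2,1) = 0.000000; V(2,2) = 18.862109
Backward induction: V(k, i) = exp(-r*dt) * [p * V(k+1, i) + (1-p) * V(k+1, i+1)].
  V(1,0) = exp(-r*dt) * [p*0.000000 + (1-p)*0.000000] = 0.000000
  V(1,1) = exp(-r*dt) * [p*0.000000 + (1-p)*18.862109] = 9.123173
  V(0,0) = exp(-r*dt) * [p*0.000000 + (1-p)*9.123173] = 4.412672

Answer: Price = V(0,0) = 4.4127


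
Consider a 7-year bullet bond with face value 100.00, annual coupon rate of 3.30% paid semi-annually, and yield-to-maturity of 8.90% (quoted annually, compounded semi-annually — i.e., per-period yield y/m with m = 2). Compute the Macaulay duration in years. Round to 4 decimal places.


Answer: Macaulay duration = 6.1450 years

Derivation:
Coupon per period c = face * coupon_rate / m = 1.650000
Periods per year m = 2; per-period yield y/m = 0.044500
Number of cashflows N = 14
Cashflows (t years, CF_t, discount factor 1/(1+y/m)^(m*t), PV):
  t = 0.5000: CF_t = 1.650000, DF = 0.957396, PV = 1.579703
  t = 1.0000: CF_t = 1.650000, DF = 0.916607, PV = 1.512401
  t = 1.5000: CF_t = 1.650000, DF = 0.877556, PV = 1.447967
  t = 2.0000: CF_t = 1.650000, DF = 0.840168, PV = 1.386277
  t = 2.5000: CF_t = 1.650000, DF = 0.804374, PV = 1.327216
  t = 3.0000: CF_t = 1.650000, DF = 0.770104, PV = 1.270671
  t = 3.5000: CF_t = 1.650000, DF = 0.737294, PV = 1.216536
  t = 4.0000: CF_t = 1.650000, DF = 0.705883, PV = 1.164706
  t = 4.5000: CF_t = 1.650000, DF = 0.675809, PV = 1.115085
  t = 5.0000: CF_t = 1.650000, DF = 0.647017, PV = 1.067578
  t = 5.5000: CF_t = 1.650000, DF = 0.619451, PV = 1.022095
  t = 6.0000: CF_t = 1.650000, DF = 0.593060, PV = 0.978549
  t = 6.5000: CF_t = 1.650000, DF = 0.567793, PV = 0.936859
  t = 7.0000: CF_t = 101.650000, DF = 0.543603, PV = 55.257237
Price P = sum_t PV_t = 71.282880
Macaulay numerator sum_t t * PV_t:
  t * PV_t at t = 0.5000: 0.789852
  t * PV_t at t = 1.0000: 1.512401
  t * PV_t at t = 1.5000: 2.171950
  t * PV_t at t = 2.0000: 2.772555
  t * PV_t at t = 2.5000: 3.318041
  t * PV_t at t = 3.0000: 3.812014
  t * PV_t at t = 3.5000: 4.257875
  t * PV_t at t = 4.0000: 4.658825
  t * PV_t at t = 4.5000: 5.017882
  t * PV_t at t = 5.0000: 5.337889
  t * PV_t at t = 5.5000: 5.621520
  t * PV_t at t = 6.0000: 5.871294
  t * PV_t at t = 6.5000: 6.089583
  t * PV_t at t = 7.0000: 386.800657
Macaulay duration D = (sum_t t * PV_t) / P = 438.032337 / 71.282880 = 6.144987


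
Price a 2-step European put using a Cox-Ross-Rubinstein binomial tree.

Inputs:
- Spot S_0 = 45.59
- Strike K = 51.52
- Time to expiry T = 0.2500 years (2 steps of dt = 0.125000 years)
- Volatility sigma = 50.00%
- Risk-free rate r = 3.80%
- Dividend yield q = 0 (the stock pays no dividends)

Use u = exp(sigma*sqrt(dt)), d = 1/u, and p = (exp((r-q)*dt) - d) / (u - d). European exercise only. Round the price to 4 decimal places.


dt = T/N = 0.125000
u = exp(sigma*sqrt(dt)) = 1.193365; d = 1/u = 0.837967
p = (exp((r-q)*dt) - d) / (u - d) = 0.469318
Discount per step: exp(-r*dt) = 0.995261
Stock lattice S(k, i) with i counting down-moves:
  k=0: S(0,0) = 45.5900
  k=1: S(1,0) = 54.4055; S(1,1) = 38.2029
  k=2: S(2,0) = 64.9256; S(2,1) = 45.5900; S(2,2) = 32.0128
Terminal payoffs V(N, i) = max(K - S_T, 0):
  V(2,0) = 0.000000; V(2,1) = 5.930000; V(2,2) = 19.507226
Backward induction: V(k, i) = exp(-r*dt) * [p * V(k+1, i) + (1-p) * V(k+1, i+1)].
  V(1,0) = exp(-r*dt) * [p*0.000000 + (1-p)*5.930000] = 3.132034
  V(1,1) = exp(-r*dt) * [p*5.930000 + (1-p)*19.507226] = 13.072950
  V(0,0) = exp(-r*dt) * [p*3.132034 + (1-p)*13.072950] = 8.367662

Answer: Price = V(0,0) = 8.3677


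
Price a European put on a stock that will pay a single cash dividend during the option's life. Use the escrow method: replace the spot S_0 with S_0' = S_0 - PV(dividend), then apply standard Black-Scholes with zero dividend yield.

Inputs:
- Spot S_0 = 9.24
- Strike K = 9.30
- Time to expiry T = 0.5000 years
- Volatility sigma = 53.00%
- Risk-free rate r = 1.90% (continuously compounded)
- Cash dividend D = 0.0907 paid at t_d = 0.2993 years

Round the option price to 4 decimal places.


PV(D) = D * exp(-r * t_d) = 0.0907 * 0.99432944 = 0.09018568
S_0' = S_0 - PV(D) = 9.2400 - 0.09018568 = 9.14981432
d1 = (ln(S_0'/K) + (r + sigma^2/2)*T) / (sigma*sqrt(T)) = 0.16928986
d2 = d1 - sigma*sqrt(T) = -0.20547673
exp(-rT) = 0.99054498
N(-d1) = 0.43278432; N(-d2) = 0.58140016
P = K * exp(-rT) * N(-d2) - S_0' * N(-d1) = 9.3000 * 0.99054498 * 0.58140016 - 9.14981432 * 0.43278432 = 1.3960

Answer: Price = 1.3960


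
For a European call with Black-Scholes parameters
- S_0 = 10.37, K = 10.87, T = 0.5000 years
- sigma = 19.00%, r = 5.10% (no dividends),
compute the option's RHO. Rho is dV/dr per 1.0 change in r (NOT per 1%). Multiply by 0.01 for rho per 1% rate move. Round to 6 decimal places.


Answer: Rho = 2.171572

Derivation:
d1 = -0.0935217858; d2 = -0.2278720742
phi(d1) = 0.3972014503; exp(-qT) = 1.0000000000; exp(-rT) = 0.9748223790
N(d2) = 0.4098728466
Rho = K*T*exp(-rT)*N(d2) = 10.8700 * 0.5000 * 0.9748223790 * 0.4098728466 = 2.171572


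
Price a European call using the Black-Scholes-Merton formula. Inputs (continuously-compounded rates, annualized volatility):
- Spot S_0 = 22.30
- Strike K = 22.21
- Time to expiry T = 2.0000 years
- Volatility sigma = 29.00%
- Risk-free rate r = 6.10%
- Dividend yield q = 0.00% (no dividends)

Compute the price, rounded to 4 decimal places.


Answer: Price = 4.8863

Derivation:
d1 = (ln(S/K) + (r - q + 0.5*sigma^2) * T) / (sigma * sqrt(T)) = 0.51239406
d2 = d1 - sigma * sqrt(T) = 0.10227212
exp(-rT) = 0.88514837; exp(-qT) = 1.00000000
C = S_0 * exp(-qT) * N(d1) - K * exp(-rT) * N(d2)
N(d1) = 0.69581237; N(d2) = 0.54072966
C = 22.3000 * 1.00000000 * 0.69581237 - 22.2100 * 0.88514837 * 0.54072966 = 4.8863


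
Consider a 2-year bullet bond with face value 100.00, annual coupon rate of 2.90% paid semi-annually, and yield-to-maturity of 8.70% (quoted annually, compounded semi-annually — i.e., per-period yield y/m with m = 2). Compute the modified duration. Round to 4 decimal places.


Answer: Modified duration = 1.8732

Derivation:
Coupon per period c = face * coupon_rate / m = 1.450000
Periods per year m = 2; per-period yield y/m = 0.043500
Number of cashflows N = 4
Cashflows (t years, CF_t, discount factor 1/(1+y/m)^(m*t), PV):
  t = 0.5000: CF_t = 1.450000, DF = 0.958313, PV = 1.389554
  t = 1.0000: CF_t = 1.450000, DF = 0.918365, PV = 1.331629
  t = 1.5000: CF_t = 1.450000, DF = 0.880081, PV = 1.276117
  t = 2.0000: CF_t = 101.450000, DF = 0.843393, PV = 85.562258
Price P = sum_t PV_t = 89.559558
First compute Macaulay numerator sum_t t * PV_t:
  t * PV_t at t = 0.5000: 0.694777
  t * PV_t at t = 1.0000: 1.331629
  t * PV_t at t = 1.5000: 1.914176
  t * PV_t at t = 2.0000: 171.124516
Macaulay duration D = 175.065098 / 89.559558 = 1.954734
Modified duration = D / (1 + y/m) = 1.954734 / (1 + 0.043500) = 1.873248


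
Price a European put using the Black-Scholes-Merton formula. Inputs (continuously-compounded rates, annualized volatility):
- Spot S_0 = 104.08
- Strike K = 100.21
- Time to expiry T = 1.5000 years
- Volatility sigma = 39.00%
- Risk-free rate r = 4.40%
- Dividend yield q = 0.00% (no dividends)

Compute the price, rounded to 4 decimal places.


Answer: Price = 13.9728

Derivation:
d1 = (ln(S/K) + (r - q + 0.5*sigma^2) * T) / (sigma * sqrt(T)) = 0.45633125
d2 = d1 - sigma * sqrt(T) = -0.02131925
exp(-rT) = 0.93613086; exp(-qT) = 1.00000000
P = K * exp(-rT) * N(-d2) - S_0 * exp(-qT) * N(-d1)
N(-d1) = 0.32407590; N(-d2) = 0.50850451
P = 100.2100 * 0.93613086 * 0.50850451 - 104.0800 * 1.00000000 * 0.32407590 = 13.9728


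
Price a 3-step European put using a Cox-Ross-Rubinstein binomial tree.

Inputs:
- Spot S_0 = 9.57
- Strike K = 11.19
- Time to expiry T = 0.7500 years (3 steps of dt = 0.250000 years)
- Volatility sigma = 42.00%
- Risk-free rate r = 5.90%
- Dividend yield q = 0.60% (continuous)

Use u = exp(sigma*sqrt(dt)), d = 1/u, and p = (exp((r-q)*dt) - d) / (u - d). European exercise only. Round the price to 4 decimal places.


dt = T/N = 0.250000
u = exp(sigma*sqrt(dt)) = 1.233678; d = 1/u = 0.810584
p = (exp((r-q)*dt) - d) / (u - d) = 0.479217
Discount per step: exp(-r*dt) = 0.985358
Stock lattice S(k, i) with i counting down-moves:
  k=0: S(0,0) = 9.5700
  k=1: S(1,0) = 11.8063; S(1,1) = 7.7573
  k=2: S(2,0) = 14.5652; S(2,1) = 9.5700; S(2,2) = 6.2879
  k=3: S(3,0) = 17.9687; S(3,1) = 11.8063; S(3,2) = 7.7573; S(3,3) = 5.0969
Terminal payoffs V(N, i) = max(K - S_T, 0):
  V(3,0) = 0.000000; V(3,1) = 0.000000; V(3,2) = 3.432709; V(3,3) = 6.093096
Backward induction: V(k, i) = exp(-r*dt) * [p * V(k+1, i) + (1-p) * V(k+1, i+1)].
  V(2,0) = exp(-r*dt) * [p*0.000000 + (1-p)*0.000000] = 0.000000
  V(2,1) = exp(-r*dt) * [p*0.000000 + (1-p)*3.432709] = 1.761520
  V(2,2) = exp(-r*dt) * [p*3.432709 + (1-p)*6.093096] = 4.747646
  V(1,0) = exp(-r*dt) * [p*0.000000 + (1-p)*1.761520] = 0.903937
  V(1,1) = exp(-r*dt) * [p*1.761520 + (1-p)*4.747646] = 3.268081
  V(0,0) = exp(-r*dt) * [p*0.903937 + (1-p)*3.268081] = 2.103880

Answer: Price = V(0,0) = 2.1039


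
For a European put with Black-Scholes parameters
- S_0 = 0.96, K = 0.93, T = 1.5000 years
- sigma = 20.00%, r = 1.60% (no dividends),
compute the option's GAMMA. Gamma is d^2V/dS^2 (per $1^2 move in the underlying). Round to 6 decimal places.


Answer: Gamma = 1.595704

Derivation:
d1 = 0.3500675950; d2 = 0.1051186207
phi(d1) = 0.3752314686; exp(-qT) = 1.0000000000; exp(-rT) = 0.9762857098
Gamma = exp(-qT) * phi(d1) / (S * sigma * sqrt(T)) = 1.0000000000 * 0.3752314686 / (0.9600 * 0.2000 * 1.2247448714) = 1.595704


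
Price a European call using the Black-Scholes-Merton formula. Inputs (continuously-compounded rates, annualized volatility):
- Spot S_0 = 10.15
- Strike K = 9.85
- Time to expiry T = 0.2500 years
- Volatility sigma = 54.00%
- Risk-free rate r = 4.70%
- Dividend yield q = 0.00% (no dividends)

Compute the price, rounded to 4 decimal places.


d1 = (ln(S/K) + (r - q + 0.5*sigma^2) * T) / (sigma * sqrt(T)) = 0.28963796
d2 = d1 - sigma * sqrt(T) = 0.01963796
exp(-rT) = 0.98831876; exp(-qT) = 1.00000000
C = S_0 * exp(-qT) * N(d1) - K * exp(-rT) * N(d2)
N(d1) = 0.61395339; N(d2) = 0.50783391
C = 10.1500 * 1.00000000 * 0.61395339 - 9.8500 * 0.98831876 * 0.50783391 = 1.2879

Answer: Price = 1.2879


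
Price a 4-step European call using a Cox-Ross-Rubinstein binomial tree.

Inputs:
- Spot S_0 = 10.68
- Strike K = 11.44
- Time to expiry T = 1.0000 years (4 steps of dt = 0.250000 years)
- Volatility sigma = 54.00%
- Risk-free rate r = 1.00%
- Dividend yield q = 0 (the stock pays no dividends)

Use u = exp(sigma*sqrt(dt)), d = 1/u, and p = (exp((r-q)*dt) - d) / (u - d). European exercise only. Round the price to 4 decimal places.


dt = T/N = 0.250000
u = exp(sigma*sqrt(dt)) = 1.309964; d = 1/u = 0.763379
p = (exp((r-q)*dt) - d) / (u - d) = 0.437487
Discount per step: exp(-r*dt) = 0.997503
Stock lattice S(k, i) with i counting down-moves:
  k=0: S(0,0) = 10.6800
  k=1: S(1,0) = 13.9904; S(1,1) = 8.1529
  k=2: S(2,0) = 18.3270; S(2,1) = 10.6800; S(2,2) = 6.2238
  k=3: S(3,0) = 24.0077; S(3,1) = 13.9904; S(3,2) = 8.1529; S(3,3) = 4.7511
  k=4: S(4,0) = 31.4492; S(4,1) = 18.3270; S(4,2) = 10.6800; S(4,3) = 6.2238; S(4,4) = 3.6269
Terminal payoffs V(N, i) = max(S_T - K, 0):
  V(4,0) = 20.009178; V(4,1) = 6.886953; V(4,2) = 0.000000; V(4,3) = 0.000000; V(4,4) = 0.000000
Backward induction: V(k, i) = exp(-r*dt) * [p * V(k+1, i) + (1-p) * V(k+1, i+1)].
  V(3,0) = exp(-r*dt) * [p*20.009178 + (1-p)*6.886953] = 12.596222
  V(3,1) = exp(-r*dt) * [p*6.886953 + (1-p)*0.000000] = 3.005427
  V(3,2) = exp(-r*dt) * [p*0.000000 + (1-p)*0.000000] = 0.000000
  V(3,3) = exp(-r*dt) * [p*0.000000 + (1-p)*0.000000] = 0.000000
  V(2,0) = exp(-r*dt) * [p*12.596222 + (1-p)*3.005427] = 7.183291
  V(2,1) = exp(-r*dt) * [p*3.005427 + (1-p)*0.000000] = 1.311551
  V(2,2) = exp(-r*dt) * [p*0.000000 + (1-p)*0.000000] = 0.000000
  V(1,0) = exp(-r*dt) * [p*7.183291 + (1-p)*1.311551] = 3.870671
  V(1,1) = exp(-r*dt) * [p*1.311551 + (1-p)*0.000000] = 0.572354
  V(0,0) = exp(-r*dt) * [p*3.870671 + (1-p)*0.572354] = 2.010291

Answer: Price = V(0,0) = 2.0103


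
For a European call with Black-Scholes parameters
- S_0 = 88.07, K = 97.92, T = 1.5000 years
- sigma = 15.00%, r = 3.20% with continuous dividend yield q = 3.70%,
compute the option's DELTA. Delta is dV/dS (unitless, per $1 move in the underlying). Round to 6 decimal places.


Answer: Delta = 0.283257

Derivation:
d1 = -0.5260625741; d2 = -0.7097743048
phi(d1) = 0.3473892224; exp(-qT) = 0.9460120237; exp(-rT) = 0.9531337871
N(d1) = 0.2994223656
Delta = exp(-qT) * N(d1) = 0.9460120237 * 0.2994223656 = 0.283257


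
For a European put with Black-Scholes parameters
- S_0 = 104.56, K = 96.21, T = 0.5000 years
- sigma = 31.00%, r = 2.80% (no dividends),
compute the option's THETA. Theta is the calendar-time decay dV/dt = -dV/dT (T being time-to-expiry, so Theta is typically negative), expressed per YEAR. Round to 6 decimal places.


d1 = 0.5531526048; d2 = 0.3339495026
phi(d1) = 0.3423480274; exp(-qT) = 1.0000000000; exp(-rT) = 0.9860975443
Theta = -S*exp(-qT)*phi(d1)*sigma/(2*sqrt(T)) + r*K*exp(-rT)*N(-d2) - q*S*exp(-qT)*N(-d1)
N(-d1) = 0.2900794589; N(-d2) = 0.3692088321; sqrt(T) = 0.7071067812
Term 1 = -104.5600 * 1.0000000000 * 0.3423480274 * 0.3100 / (2 * 0.7071067812) = -7.8465744609
Term 2 = 0.0280 * 96.2100 * 0.9860975443 * 0.3692088321 = 0.9807768466
Term 3 = 0 (no dividend yield, q = 0)
Theta = -7.8465744609 + (0.9807768466) + (0.0000000000) = -6.865798

Answer: Theta = -6.865798


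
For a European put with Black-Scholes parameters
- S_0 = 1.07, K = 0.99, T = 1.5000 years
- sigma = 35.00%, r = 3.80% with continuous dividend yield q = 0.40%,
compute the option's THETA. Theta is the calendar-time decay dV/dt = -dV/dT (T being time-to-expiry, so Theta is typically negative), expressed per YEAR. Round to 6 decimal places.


d1 = 0.5145887686; d2 = 0.0859280636
phi(d1) = 0.3494693795; exp(-qT) = 0.9940179641; exp(-rT) = 0.9445940694
Theta = -S*exp(-qT)*phi(d1)*sigma/(2*sqrt(T)) + r*K*exp(-rT)*N(-d2) - q*S*exp(-qT)*N(-d1)
N(-d1) = 0.3034202076; N(-d2) = 0.4657618012; sqrt(T) = 1.2247448714
Term 1 = -1.0700 * 0.9940179641 * 0.3494693795 * 0.3500 / (2 * 1.2247448714) = -0.0531103984
Term 2 = 0.0380 * 0.9900 * 0.9445940694 * 0.4657618012 = 0.0165511385
Term 3 = -0.0040 * 1.0700 * 0.9940179641 * 0.3034202076 = -0.0012908700
Theta = -0.0531103984 + (0.0165511385) + (-0.0012908700) = -0.037850

Answer: Theta = -0.037850
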